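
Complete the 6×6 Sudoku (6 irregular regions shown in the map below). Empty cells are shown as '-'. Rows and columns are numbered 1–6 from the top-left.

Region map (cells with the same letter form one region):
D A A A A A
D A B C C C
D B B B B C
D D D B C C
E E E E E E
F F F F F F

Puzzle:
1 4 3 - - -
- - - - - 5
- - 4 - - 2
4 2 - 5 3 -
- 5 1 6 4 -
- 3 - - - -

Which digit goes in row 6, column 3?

row 1, column 4 = 2 (sole candidate).
row 1, column 6 = 6 (sole candidate).
row 2, column 2 = 1 (sole candidate).
row 2, column 4 = 4 (sole candidate).
row 2, column 5 = 6 (sole candidate).
row 3, column 2 = 6 (sole candidate).
row 3, column 5 = 1 (sole candidate).
row 4, column 3 = 6 (sole candidate).
row 4, column 6 = 1 (sole candidate).
row 5, column 6 = 3 (sole candidate).
row 6, column 4 = 1 (sole candidate).
row 6, column 6 = 4 (sole candidate).
row 1, column 5 = 5 (sole candidate).
row 2, column 1 = 3 (sole candidate).
row 2, column 3 = 2 (sole candidate).
row 3, column 1 = 5 (sole candidate).
row 3, column 4 = 3 (sole candidate).
row 5, column 1 = 2 (sole candidate).
row 6, column 1 = 6 (sole candidate).
row 6, column 3 = 5: row 6 has {1,3,4,6}; col 3 has {1,2,3,4,6}; region has {1,3,4,6} → only 5 remains.

5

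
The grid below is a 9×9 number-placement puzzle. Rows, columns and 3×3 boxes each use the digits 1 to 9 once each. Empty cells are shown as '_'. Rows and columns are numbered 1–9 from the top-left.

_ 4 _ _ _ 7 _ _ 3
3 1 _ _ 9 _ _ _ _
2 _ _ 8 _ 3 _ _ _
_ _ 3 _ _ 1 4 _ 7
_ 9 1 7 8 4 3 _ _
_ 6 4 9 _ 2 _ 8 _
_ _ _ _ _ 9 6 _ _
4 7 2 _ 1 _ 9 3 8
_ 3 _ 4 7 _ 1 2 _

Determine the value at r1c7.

r3c2 = 5 (sole candidate).
r3c7 = 7 (sole candidate).
r5c1 = 5 (sole candidate).
r5c8 = 6 (sole candidate).
r5c9 = 2 (sole candidate).
r6c1 = 7 (sole candidate).
r6c7 = 5 (sole candidate).
r6c9 = 1 (sole candidate).
r7c2 = 8 (sole candidate).
r7c3 = 5 (sole candidate).
r7c9 = 4 (sole candidate).
r9c9 = 5 (sole candidate).
r2c9 = 6 (sole candidate).
r3c9 = 9 (sole candidate).
r4c1 = 8 (sole candidate).
r4c2 = 2 (sole candidate).
r4c8 = 9 (sole candidate).
r6c5 = 3 (sole candidate).
r7c1 = 1 (sole candidate).
r7c5 = 2 (sole candidate).
r7c8 = 7 (sole candidate).
r2c6 = 5 (sole candidate).
r2c8 = 4 (sole candidate).
r3c3 = 6 (sole candidate).
r3c5 = 4 (sole candidate).
r3c8 = 1 (sole candidate).
r7c4 = 3 (sole candidate).
r8c6 = 6 (sole candidate).
r9c3 = 9 (sole candidate).
r9c6 = 8 (sole candidate).
r1c1 = 9 (sole candidate).
r1c3 = 8 (sole candidate).
r1c5 = 6 (sole candidate).
r1c7 = 2: row 1 has {3,4,6,7,8,9}; col 7 has {1,3,4,5,6,7,9}; box has {1,3,4,6,7,9} → only 2 remains.

2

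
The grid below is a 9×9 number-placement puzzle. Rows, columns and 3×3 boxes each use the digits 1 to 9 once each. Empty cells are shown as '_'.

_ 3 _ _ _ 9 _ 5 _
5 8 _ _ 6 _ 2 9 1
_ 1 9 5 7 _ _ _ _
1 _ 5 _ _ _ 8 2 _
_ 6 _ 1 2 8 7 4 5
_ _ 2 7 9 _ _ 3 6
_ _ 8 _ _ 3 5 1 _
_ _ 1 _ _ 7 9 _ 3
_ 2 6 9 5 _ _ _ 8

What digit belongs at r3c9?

r2c6 = 4: row 2 has {1,2,5,6,8,9}; col 6 has {3,7,8,9}; box has {5,6,7,9} → only 4 remains.
r3c6 = 2: row 3 has {1,5,7,9}; col 6 has {3,4,7,8,9}; box has {4,5,6,7,9} → only 2 remains.
r3c9 = 4: row 3 has {1,2,5,7,9}; col 9 has {1,3,5,6,8}; box has {1,2,5,9} → only 4 remains.

4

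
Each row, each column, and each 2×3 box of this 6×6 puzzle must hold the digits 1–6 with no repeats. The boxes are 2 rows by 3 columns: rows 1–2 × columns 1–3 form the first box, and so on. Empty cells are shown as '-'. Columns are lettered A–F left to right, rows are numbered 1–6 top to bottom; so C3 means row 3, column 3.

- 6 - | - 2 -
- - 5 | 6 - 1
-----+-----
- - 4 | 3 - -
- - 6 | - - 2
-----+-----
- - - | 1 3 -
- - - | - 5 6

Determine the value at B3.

1

E2 = 4: row 2 has {1,5,6}; col 5 has {2,3,5}; box has {1,2,6} → only 4 remains.
F3 = 5: row 3 has {3,4}; col 6 has {1,2,6}; box has {2,3} → only 5 remains.
D4 = 4: row 4 has {2,6}; col 4 has {1,3,6}; box has {2,3,5} → only 4 remains.
E4 = 1: row 4 has {2,4,6}; col 5 has {2,3,4,5}; box has {2,3,4,5} → only 1 remains.
C5 = 2: row 5 has {1,3}; col 3 has {4,5,6}; box has {} → only 2 remains.
F5 = 4: row 5 has {1,2,3}; col 6 has {1,2,5,6}; box has {1,3,5,6} → only 4 remains.
D6 = 2: row 6 has {5,6}; col 4 has {1,3,4,6}; box has {1,3,4,5,6} → only 2 remains.
D1 = 5: row 1 has {2,6}; col 4 has {1,2,3,4,6}; box has {1,2,4,6} → only 5 remains.
F1 = 3: row 1 has {2,5,6}; col 6 has {1,2,4,5,6}; box has {1,2,4,5,6} → only 3 remains.
E3 = 6: row 3 has {3,4,5}; col 5 has {1,2,3,4,5}; box has {1,2,3,4,5} → only 6 remains.
B5 = 5: row 5 has {1,2,3,4}; col 2 has {6}; box has {2} → only 5 remains.
C1 = 1: row 1 has {2,3,5,6}; col 3 has {2,4,5,6}; box has {5,6} → only 1 remains.
B4 = 3: row 4 has {1,2,4,6}; col 2 has {5,6}; box has {4,6} → only 3 remains.
A5 = 6: row 5 has {1,2,3,4,5}; col 1 has {}; box has {2,5} → only 6 remains.
C6 = 3: row 6 has {2,5,6}; col 3 has {1,2,4,5,6}; box has {2,5,6} → only 3 remains.
A1 = 4: row 1 has {1,2,3,5,6}; col 1 has {6}; box has {1,5,6} → only 4 remains.
B2 = 2: row 2 has {1,4,5,6}; col 2 has {3,5,6}; box has {1,4,5,6} → only 2 remains.
B3 = 1: row 3 has {3,4,5,6}; col 2 has {2,3,5,6}; box has {3,4,6} → only 1 remains.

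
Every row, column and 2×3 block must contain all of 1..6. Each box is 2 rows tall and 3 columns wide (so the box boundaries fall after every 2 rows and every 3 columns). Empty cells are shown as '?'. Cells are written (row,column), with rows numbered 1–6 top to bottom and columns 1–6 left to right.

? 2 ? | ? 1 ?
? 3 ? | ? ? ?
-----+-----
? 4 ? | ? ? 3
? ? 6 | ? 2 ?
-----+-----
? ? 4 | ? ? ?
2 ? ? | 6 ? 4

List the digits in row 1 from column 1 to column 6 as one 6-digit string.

(1,3) = 5: row 1 has {1,2}; col 3 has {4,6}; box has {2,3} → only 5 remains.
(1,6) = 6: row 1 has {1,2,5}; col 6 has {3,4}; box has {1} → only 6 remains.
(2,3) = 1: row 2 has {3}; col 3 has {4,5,6}; box has {2,3,5} → only 1 remains.
(3,3) = 2: row 3 has {3,4}; col 3 has {1,4,5,6}; box has {4,6} → only 2 remains.
(6,3) = 3: row 6 has {2,4,6}; col 3 has {1,2,4,5,6}; box has {2,4} → only 3 remains.
(6,5) = 5: row 6 has {2,3,4,6}; col 5 has {1,2}; box has {4,6} → only 5 remains.
(1,1) = 4: row 1 has {1,2,5,6}; col 1 has {2}; box has {1,2,3,5} → only 4 remains.
(1,4) = 3: row 1 has {1,2,4,5,6}; col 4 has {6}; box has {1,6} → only 3 remains.

425316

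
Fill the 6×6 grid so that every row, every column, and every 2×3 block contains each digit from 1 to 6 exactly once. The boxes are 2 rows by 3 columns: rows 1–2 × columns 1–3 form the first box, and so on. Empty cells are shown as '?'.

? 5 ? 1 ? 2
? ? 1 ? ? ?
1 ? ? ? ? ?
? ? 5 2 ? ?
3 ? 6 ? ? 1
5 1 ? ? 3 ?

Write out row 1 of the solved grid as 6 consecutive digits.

R1C3 = 3: in row 1, 3 can only go here (every other open cell in that row sees a 3).
R4C5 = 1: in row 4, 1 can only go here (every other open cell in that row sees a 1).
R6C3 = 2: in row 6, 2 can only go here (every other open cell in that row sees a 2).
R3C3 = 4: row 3 has {1}; col 3 has {1,2,3,5,6}; box has {1,5} → only 4 remains.
R4C1 = 6: row 4 has {1,2,5}; col 1 has {1,3,5}; box has {1,4,5} → only 6 remains.
R4C2 = 3: row 4 has {1,2,5,6}; col 2 has {1,5}; box has {1,4,5,6} → only 3 remains.
R4C6 = 4: row 4 has {1,2,3,5,6}; col 6 has {1,2}; box has {1,2} → only 4 remains.
R5C2 = 4: row 5 has {1,3,6}; col 2 has {1,3,5}; box has {1,2,3,5,6} → only 4 remains.
R5C4 = 5: row 5 has {1,3,4,6}; col 4 has {1,2}; box has {1,3} → only 5 remains.
R5C5 = 2: row 5 has {1,3,4,5,6}; col 5 has {1,3}; box has {1,3,5} → only 2 remains.
R6C6 = 6: row 6 has {1,2,3,5}; col 6 has {1,2,4}; box has {1,2,3,5} → only 6 remains.
R1C1 = 4: row 1 has {1,2,3,5}; col 1 has {1,3,5,6}; box has {1,3,5} → only 4 remains.
R1C5 = 6: row 1 has {1,2,3,4,5}; col 5 has {1,2,3}; box has {1,2} → only 6 remains.

453162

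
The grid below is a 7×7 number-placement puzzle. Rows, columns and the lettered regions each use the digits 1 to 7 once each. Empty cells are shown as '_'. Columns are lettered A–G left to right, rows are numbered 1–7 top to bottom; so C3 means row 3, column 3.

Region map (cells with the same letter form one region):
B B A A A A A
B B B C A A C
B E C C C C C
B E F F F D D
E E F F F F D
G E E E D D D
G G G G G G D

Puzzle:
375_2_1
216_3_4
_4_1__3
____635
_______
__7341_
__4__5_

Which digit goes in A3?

5

F2 = 7 (sole candidate).
A3 = 5: row 3 has {1,3,4}; col 1 has {2,3}; region has {1,2,3,6,7} → only 5 remains.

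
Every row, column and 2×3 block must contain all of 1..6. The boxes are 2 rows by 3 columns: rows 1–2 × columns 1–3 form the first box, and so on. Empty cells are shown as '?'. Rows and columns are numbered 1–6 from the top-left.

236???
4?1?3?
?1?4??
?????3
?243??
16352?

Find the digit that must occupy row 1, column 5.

4

row 1, column 4 = 1 (sole candidate).
row 2, column 2 = 5 (sole candidate).
row 4, column 2 = 4 (sole candidate).
row 5, column 1 = 5 (sole candidate).
row 6, column 6 = 4 (sole candidate).
row 1, column 6 = 5 (sole candidate).
row 4, column 1 = 6 (sole candidate).
row 4, column 4 = 2 (sole candidate).
row 1, column 5 = 4: row 1 has {1,2,3,5,6}; col 5 has {2,3}; box has {1,3,5} → only 4 remains.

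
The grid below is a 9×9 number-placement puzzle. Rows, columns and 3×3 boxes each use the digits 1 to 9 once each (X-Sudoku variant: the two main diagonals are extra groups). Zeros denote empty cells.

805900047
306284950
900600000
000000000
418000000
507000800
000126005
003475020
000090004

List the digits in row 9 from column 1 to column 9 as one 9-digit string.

152893764

R1C2 = 2 (sole candidate).
R2C2 = 7 (sole candidate).
R2C9 = 1 (sole candidate).
R3C2 = 4 (sole candidate).
R3C3 = 1 (sole candidate).
R6C4 = 3 (sole candidate).
R6C6 = 9 (sole candidate).
R7C1 = 7 (sole candidate).
R7C7 = 3 (sole candidate).
R9C3 = 2: row 9 has {4,9}; col 3 has {1,3,5,6,7,8}; box has {3,7} → only 2 remains.
R9C4 = 8: row 9 has {2,4,9}; col 4 has {1,2,3,4,6,9}; box has {1,2,4,5,6,7,9} → only 8 remains.
R9C6 = 3: row 9 has {2,4,8,9}; col 6 has {4,5,6,9}; box has {1,2,4,5,6,7,8,9} → only 3 remains.
R1C6 = 1 (sole candidate).
R1C7 = 6 (sole candidate).
R3C6 = 7 (sole candidate).
R3C7 = 2 (sole candidate).
R4C3 = 9 (sole candidate).
R4C4 = 5 (sole candidate).
R4C6 = 8 (sole candidate).
R5C4 = 7 (sole candidate).
R5C5 = 6 (sole candidate).
R5C6 = 2 (sole candidate).
R5C7 = 5 (sole candidate).
R6C2 = 6 (sole candidate).
R6C8 = 1 (sole candidate).
R6C9 = 2 (sole candidate).
R7C3 = 4 (sole candidate).
R8C2 = 9 (sole candidate).
R8C7 = 1 (sole candidate).
R9C1 = 1: row 9 has {2,3,4,8,9}; col 1 has {3,4,5,7,8,9}; box has {2,3,4,7,9}; anti-diagonal has {2,3,4,5,6,7,8,9} → only 1 remains.
R9C2 = 5: row 9 has {1,2,3,4,8,9}; col 2 has {1,2,4,6,7,9}; box has {1,2,3,4,7,9} → only 5 remains.
R9C7 = 7: row 9 has {1,2,3,4,5,8,9}; col 7 has {1,2,3,5,6,8,9}; box has {1,2,3,4,5} → only 7 remains.
R9C8 = 6: row 9 has {1,2,3,4,5,7,8,9}; col 8 has {1,2,4,5}; box has {1,2,3,4,5,7} → only 6 remains.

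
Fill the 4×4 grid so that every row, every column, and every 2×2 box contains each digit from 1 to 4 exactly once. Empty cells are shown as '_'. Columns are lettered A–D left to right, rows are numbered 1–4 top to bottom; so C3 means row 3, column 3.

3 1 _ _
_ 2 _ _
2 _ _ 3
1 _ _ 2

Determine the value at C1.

2

D1 = 4 (sole candidate).
A2 = 4 (sole candidate).
D2 = 1 (sole candidate).
B3 = 4 (sole candidate).
C3 = 1 (sole candidate).
B4 = 3 (sole candidate).
C4 = 4 (sole candidate).
C1 = 2: row 1 has {1,3,4}; col 3 has {1,4}; box has {1,4} → only 2 remains.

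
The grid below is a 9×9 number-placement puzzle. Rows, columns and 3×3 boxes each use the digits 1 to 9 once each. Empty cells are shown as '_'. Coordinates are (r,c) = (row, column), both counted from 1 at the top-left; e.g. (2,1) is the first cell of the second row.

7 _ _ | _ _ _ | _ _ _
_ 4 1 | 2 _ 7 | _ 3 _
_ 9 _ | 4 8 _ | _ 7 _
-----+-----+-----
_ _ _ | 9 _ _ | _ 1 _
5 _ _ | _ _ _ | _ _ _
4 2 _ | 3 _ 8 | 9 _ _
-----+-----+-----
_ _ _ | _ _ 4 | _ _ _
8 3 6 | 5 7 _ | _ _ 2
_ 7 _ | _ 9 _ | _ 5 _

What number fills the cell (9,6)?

(2,1) = 6 (sole candidate).
(2,5) = 5 (sole candidate).
(2,7) = 8 (sole candidate).
(2,9) = 9 (sole candidate).
(4,1) = 3 (sole candidate).
(6,3) = 7 (sole candidate).
(6,8) = 6 (sole candidate).
(6,9) = 5 (sole candidate).
(8,6) = 1 (sole candidate).
(8,7) = 4 (sole candidate).
(8,8) = 9 (sole candidate).
(3,1) = 2 (sole candidate).
(4,3) = 8 (sole candidate).
(5,3) = 9 (sole candidate).
(6,5) = 1 (sole candidate).
(7,8) = 8 (sole candidate).
(9,1) = 1 (sole candidate).
(4,2) = 6 (sole candidate).
(5,2) = 1 (sole candidate).
(7,1) = 9 (sole candidate).
(7,2) = 5 (sole candidate).
(7,3) = 2 (sole candidate).
(7,4) = 6 (sole candidate).
(7,5) = 3 (sole candidate).
(9,3) = 4 (sole candidate).
(9,4) = 8 (sole candidate).
(9,6) = 2: row 9 has {1,4,5,7,8,9}; col 6 has {1,4,7,8}; box has {1,3,4,5,6,7,8,9} → only 2 remains.

2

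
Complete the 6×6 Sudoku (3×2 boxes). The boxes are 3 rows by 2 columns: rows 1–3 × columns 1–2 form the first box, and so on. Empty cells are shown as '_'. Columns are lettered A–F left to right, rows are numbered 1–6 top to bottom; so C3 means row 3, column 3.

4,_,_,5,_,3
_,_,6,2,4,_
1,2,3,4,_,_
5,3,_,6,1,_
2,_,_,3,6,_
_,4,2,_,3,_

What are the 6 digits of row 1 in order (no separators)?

B1 = 6: row 1 has {3,4,5}; col 2 has {2,3,4}; box has {1,2,4} → only 6 remains.
C1 = 1: row 1 has {3,4,5,6}; col 3 has {2,3,6}; box has {2,3,4,5,6} → only 1 remains.
E1 = 2: row 1 has {1,3,4,5,6}; col 5 has {1,3,4,6}; box has {3,4} → only 2 remains.

461523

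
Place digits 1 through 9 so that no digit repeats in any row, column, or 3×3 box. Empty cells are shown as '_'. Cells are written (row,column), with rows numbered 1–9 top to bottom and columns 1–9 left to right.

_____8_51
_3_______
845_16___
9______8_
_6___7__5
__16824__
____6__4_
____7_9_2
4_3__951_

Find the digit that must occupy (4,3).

4

(9,5) = 2 (sole candidate).
(9,4) = 8 (sole candidate).
(9,2) = 7 (sole candidate).
(9,9) = 6 (sole candidate).
(6,2) = 5 (sole candidate).
(8,8) = 3 (sole candidate).
(4,2) = 2 (sole candidate).
(5,1) = 3 (sole candidate).
(6,1) = 7 (sole candidate).
(6,8) = 9 (sole candidate).
(6,9) = 3 (sole candidate).
(1,2) = 9 (sole candidate).
(4,3) = 4: row 4 has {2,8,9}; col 3 has {1,3,5}; box has {1,2,3,5,6,7,9} → only 4 remains.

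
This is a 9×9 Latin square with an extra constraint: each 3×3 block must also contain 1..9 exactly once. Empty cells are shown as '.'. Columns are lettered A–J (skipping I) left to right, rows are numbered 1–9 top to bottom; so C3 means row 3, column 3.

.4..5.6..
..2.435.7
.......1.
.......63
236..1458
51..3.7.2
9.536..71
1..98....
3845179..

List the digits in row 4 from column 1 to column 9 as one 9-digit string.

479825163

J1 = 9: row 1 has {4,5,6}; col 9 has {1,2,3,7,8}; box has {1,5,6,7} → only 9 remains.
H2 = 8: row 2 has {2,3,4,5,7}; col 8 has {1,5,6,7}; box has {1,5,6,7,9} → only 8 remains.
J3 = 4: row 3 has {1}; col 9 has {1,2,3,7,8,9}; box has {1,5,6,7,8,9} → only 4 remains.
G4 = 1: row 4 has {3,6}; col 7 has {4,5,6,7,9}; box has {2,3,4,5,6,7,8} → only 1 remains.
D5 = 7: row 5 has {1,2,3,4,5,6,8}; col 4 has {3,5,9}; box has {1,3} → only 7 remains.
E5 = 9: row 5 has {1,2,3,4,5,6,7,8}; col 5 has {1,3,4,5,6,8}; box has {1,3,7} → only 9 remains.
H6 = 9: row 6 has {1,2,3,5,7}; col 8 has {1,5,6,7,8}; box has {1,2,3,4,5,6,7,8} → only 9 remains.
B7 = 2: row 7 has {1,3,5,6,7,9}; col 2 has {1,3,4,8}; box has {1,3,4,5,8,9} → only 2 remains.
F7 = 4: row 7 has {1,2,3,5,6,7,9}; col 6 has {1,3,7}; box has {1,3,5,6,7,8,9} → only 4 remains.
G7 = 8: row 7 has {1,2,3,4,5,6,7,9}; col 7 has {1,4,5,6,7,9}; box has {1,7,9} → only 8 remains.
C8 = 7: row 8 has {1,8,9}; col 3 has {2,4,5,6}; box has {1,2,3,4,5,8,9} → only 7 remains.
F8 = 2: row 8 has {1,7,8,9}; col 6 has {1,3,4,7}; box has {1,3,4,5,6,7,8,9} → only 2 remains.
G8 = 3: row 8 has {1,2,7,8,9}; col 7 has {1,4,5,6,7,8,9}; box has {1,7,8,9} → only 3 remains.
H8 = 4: row 8 has {1,2,3,7,8,9}; col 8 has {1,5,6,7,8,9}; box has {1,3,7,8,9} → only 4 remains.
H9 = 2: row 9 has {1,3,4,5,7,8,9}; col 8 has {1,4,5,6,7,8,9}; box has {1,3,4,7,8,9} → only 2 remains.
J9 = 6: row 9 has {1,2,3,4,5,7,8,9}; col 9 has {1,2,3,4,7,8,9}; box has {1,2,3,4,7,8,9} → only 6 remains.
F1 = 8: row 1 has {4,5,6,9}; col 6 has {1,2,3,4,7}; box has {3,4,5} → only 8 remains.
H1 = 3: row 1 has {4,5,6,8,9}; col 8 has {1,2,4,5,6,7,8,9}; box has {1,4,5,6,7,8,9} → only 3 remains.
A2 = 6: row 2 has {2,3,4,5,7,8}; col 1 has {1,2,3,5,9}; box has {2,4} → only 6 remains.
B2 = 9: row 2 has {2,3,4,5,6,7,8}; col 2 has {1,2,3,4,8}; box has {2,4,6} → only 9 remains.
D2 = 1: row 2 has {2,3,4,5,6,7,8,9}; col 4 has {3,5,7,9}; box has {3,4,5,8} → only 1 remains.
G3 = 2: row 3 has {1,4}; col 7 has {1,3,4,5,6,7,8,9}; box has {1,3,4,5,6,7,8,9} → only 2 remains.
B4 = 7: row 4 has {1,3,6}; col 2 has {1,2,3,4,8,9}; box has {1,2,3,5,6} → only 7 remains.
E4 = 2: row 4 has {1,3,6,7}; col 5 has {1,3,4,5,6,8,9}; box has {1,3,7,9} → only 2 remains.
F4 = 5: row 4 has {1,2,3,6,7}; col 6 has {1,2,3,4,7,8}; box has {1,2,3,7,9} → only 5 remains.
C6 = 8: row 6 has {1,2,3,5,7,9}; col 3 has {2,4,5,6,7}; box has {1,2,3,5,6,7} → only 8 remains.
F6 = 6: row 6 has {1,2,3,5,7,8,9}; col 6 has {1,2,3,4,5,7,8}; box has {1,2,3,5,7,9} → only 6 remains.
B8 = 6: row 8 has {1,2,3,4,7,8,9}; col 2 has {1,2,3,4,7,8,9}; box has {1,2,3,4,5,7,8,9} → only 6 remains.
J8 = 5: row 8 has {1,2,3,4,6,7,8,9}; col 9 has {1,2,3,4,6,7,8,9}; box has {1,2,3,4,6,7,8,9} → only 5 remains.
A1 = 7: row 1 has {3,4,5,6,8,9}; col 1 has {1,2,3,5,6,9}; box has {2,4,6,9} → only 7 remains.
C1 = 1: row 1 has {3,4,5,6,7,8,9}; col 3 has {2,4,5,6,7,8}; box has {2,4,6,7,9} → only 1 remains.
D1 = 2: row 1 has {1,3,4,5,6,7,8,9}; col 4 has {1,3,5,7,9}; box has {1,3,4,5,8} → only 2 remains.
A3 = 8: row 3 has {1,2,4}; col 1 has {1,2,3,5,6,7,9}; box has {1,2,4,6,7,9} → only 8 remains.
B3 = 5: row 3 has {1,2,4,8}; col 2 has {1,2,3,4,6,7,8,9}; box has {1,2,4,6,7,8,9} → only 5 remains.
C3 = 3: row 3 has {1,2,4,5,8}; col 3 has {1,2,4,5,6,7,8}; box has {1,2,4,5,6,7,8,9} → only 3 remains.
D3 = 6: row 3 has {1,2,3,4,5,8}; col 4 has {1,2,3,5,7,9}; box has {1,2,3,4,5,8} → only 6 remains.
E3 = 7: row 3 has {1,2,3,4,5,6,8}; col 5 has {1,2,3,4,5,6,8,9}; box has {1,2,3,4,5,6,8} → only 7 remains.
F3 = 9: row 3 has {1,2,3,4,5,6,7,8}; col 6 has {1,2,3,4,5,6,7,8}; box has {1,2,3,4,5,6,7,8} → only 9 remains.
A4 = 4: row 4 has {1,2,3,5,6,7}; col 1 has {1,2,3,5,6,7,8,9}; box has {1,2,3,5,6,7,8} → only 4 remains.
C4 = 9: row 4 has {1,2,3,4,5,6,7}; col 3 has {1,2,3,4,5,6,7,8}; box has {1,2,3,4,5,6,7,8} → only 9 remains.
D4 = 8: row 4 has {1,2,3,4,5,6,7,9}; col 4 has {1,2,3,5,6,7,9}; box has {1,2,3,5,6,7,9} → only 8 remains.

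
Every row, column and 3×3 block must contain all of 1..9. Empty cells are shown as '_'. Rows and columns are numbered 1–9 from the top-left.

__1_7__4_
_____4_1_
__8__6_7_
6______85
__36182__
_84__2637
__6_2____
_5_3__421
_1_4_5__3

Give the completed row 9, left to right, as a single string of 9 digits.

R5C8 = 9: row 5 has {1,2,3,6,8}; col 8 has {1,2,3,4,7,8}; box has {2,3,5,6,7,8} → only 9 remains.
R5C9 = 4: row 5 has {1,2,3,6,8,9}; col 9 has {1,3,5,7}; box has {2,3,5,6,7,8,9} → only 4 remains.
R7C8 = 5: row 7 has {2,6}; col 8 has {1,2,3,4,7,8,9}; box has {1,2,3,4} → only 5 remains.
R9C8 = 6: row 9 has {1,3,4,5}; col 8 has {1,2,3,4,5,7,8,9}; box has {1,2,3,4,5} → only 6 remains.
R4C7 = 1: row 4 has {5,6,8}; col 7 has {2,4,6}; box has {2,3,4,5,6,7,8,9} → only 1 remains.
R5C2 = 7: row 5 has {1,2,3,4,6,8,9}; col 2 has {1,5,8}; box has {3,4,6,8} → only 7 remains.
R5C1 = 5: row 5 has {1,2,3,4,6,7,8,9}; col 1 has {6}; box has {3,4,6,7,8} → only 5 remains.
R3C4 = 1: in row 3, 1 can only go here (every other open cell in that row sees a 1).
R4C5 = 4: in row 4, 4 can only go here (every other open cell in that row sees a 4).
R4C6 = 3: in row 4, 3 can only go here (every other open cell in that row sees a 3).
R1C6 = 9: row 1 has {1,4,7}; col 6 has {2,3,4,5,6,8}; box has {1,4,6,7} → only 9 remains.
R8C6 = 7: row 8 has {1,2,3,4,5}; col 6 has {2,3,4,5,6,8,9}; box has {2,3,4,5} → only 7 remains.
R7C6 = 1: row 7 has {2,5,6}; col 6 has {2,3,4,5,6,7,8,9}; box has {2,3,4,5,7} → only 1 remains.
R8C3 = 9: row 8 has {1,2,3,4,5,7}; col 3 has {1,3,4,6,8}; box has {1,5,6} → only 9 remains.
R4C3 = 2: row 4 has {1,3,4,5,6,8}; col 3 has {1,3,4,6,8,9}; box has {3,4,5,6,7,8} → only 2 remains.
R8C1 = 8: row 8 has {1,2,3,4,5,7,9}; col 1 has {5,6}; box has {1,5,6,9} → only 8 remains.
R8C5 = 6: row 8 has {1,2,3,4,5,7,8,9}; col 5 has {1,2,4,7}; box has {1,2,3,4,5,7} → only 6 remains.
R9C3 = 7: row 9 has {1,3,4,5,6}; col 3 has {1,2,3,4,6,8,9}; box has {1,5,6,8,9} → only 7 remains.
R2C3 = 5: row 2 has {1,4}; col 3 has {1,2,3,4,6,7,8,9}; box has {1,8} → only 5 remains.
R4C2 = 9: row 4 has {1,2,3,4,5,6,8}; col 2 has {1,5,7,8}; box has {2,3,4,5,6,7,8} → only 9 remains.
R4C4 = 7: row 4 has {1,2,3,4,5,6,8,9}; col 4 has {1,3,4,6}; box has {1,2,3,4,6,8} → only 7 remains.
R6C1 = 1: row 6 has {2,3,4,6,7,8}; col 1 has {5,6,8}; box has {2,3,4,5,6,7,8,9} → only 1 remains.
R9C1 = 2: row 9 has {1,3,4,5,6,7}; col 1 has {1,5,6,8}; box has {1,5,6,7,8,9} → only 2 remains.
R1C1 = 3: row 1 has {1,4,7,9}; col 1 has {1,2,5,6,8}; box has {1,5,8} → only 3 remains.
R7C1 = 4: row 7 has {1,2,5,6}; col 1 has {1,2,3,5,6,8}; box has {1,2,5,6,7,8,9} → only 4 remains.
R7C2 = 3: row 7 has {1,2,4,5,6}; col 2 has {1,5,7,8,9}; box has {1,2,4,5,6,7,8,9} → only 3 remains.
R3C1 = 9: row 3 has {1,6,7,8}; col 1 has {1,2,3,4,5,6,8}; box has {1,3,5,8} → only 9 remains.
R3C9 = 2: row 3 has {1,6,7,8,9}; col 9 has {1,3,4,5,7}; box has {1,4,7} → only 2 remains.
R2C1 = 7: row 2 has {1,4,5}; col 1 has {1,2,3,4,5,6,8,9}; box has {1,3,5,8,9} → only 7 remains.
R3C2 = 4: row 3 has {1,2,6,7,8,9}; col 2 has {1,3,5,7,8,9}; box has {1,3,5,7,8,9} → only 4 remains.
R7C7 = 7: in row 7, 7 can only go here (every other open cell in that row sees a 7).
Singles propagation stalls; R9C5 is still open with candidates {8,9}.
  Try R9C5 = 9: this forces R6C5=5, R7C4=8, R7C9=9, R9C7=8, R1C7=5; then row 3 has no cell left for 5 — contradiction.
So R9C5 = 8.
R2C5 = 3 (sole candidate).
R3C5 = 5 (sole candidate).
R3C7 = 3 (sole candidate).
R6C5 = 9 (sole candidate).
R7C4 = 9 (sole candidate).
R7C9 = 8 (sole candidate).
R9C7 = 9: row 9 has {1,2,3,4,5,6,7,8}; col 7 has {1,2,3,4,6,7}; box has {1,2,3,4,5,6,7,8} → only 9 remains.

217485963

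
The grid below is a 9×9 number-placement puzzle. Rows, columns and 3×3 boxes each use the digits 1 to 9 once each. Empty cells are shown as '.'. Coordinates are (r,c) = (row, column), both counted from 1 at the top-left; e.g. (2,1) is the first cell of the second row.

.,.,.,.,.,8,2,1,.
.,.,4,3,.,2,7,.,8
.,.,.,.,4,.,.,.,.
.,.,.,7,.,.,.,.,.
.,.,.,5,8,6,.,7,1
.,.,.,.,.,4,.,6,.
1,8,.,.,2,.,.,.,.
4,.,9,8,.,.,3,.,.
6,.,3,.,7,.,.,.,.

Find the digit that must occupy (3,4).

1

(5,3) = 2: row 5 has {1,5,6,7,8}; col 3 has {3,4,9}; box has {} → only 2 remains.
(1,9) = 4: in row 1, 4 can only go here (every other open cell in that row sees a 4).
(7,6) = 3: in row 7, 3 can only go here (every other open cell in that row sees a 3).
(3,1) = 2: in column 1, 2 can only go here (every other open cell in that column sees a 2).
(3,3) = 8: in row 3, 8 can only go here (every other open cell in that row sees an 8).
(6,4) = 2: in column 4, 2 can only go here (every other open cell in that column sees a 2).
(3,6) = 7: in column 6, 7 can only go here (every other open cell in that column sees a 7).
(9,7) = 1: in column 7, 1 can only go here (every other open cell in that column sees a 1).
(9,8) = 8: in row 9, 8 can only go here (every other open cell in that row sees an 8).
(9,4) = 4: in row 9, 4 can only go here (every other open cell in that row sees a 4).
(3,4) = 1: in column 4, 1 can only go here (every other open cell in that column sees a 1).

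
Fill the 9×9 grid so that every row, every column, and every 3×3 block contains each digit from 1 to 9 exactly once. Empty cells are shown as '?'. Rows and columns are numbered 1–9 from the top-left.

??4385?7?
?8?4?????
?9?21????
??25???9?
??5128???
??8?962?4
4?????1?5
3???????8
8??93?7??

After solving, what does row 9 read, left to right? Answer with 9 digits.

851934726

r3c6 = 7 (sole candidate).
r6c4 = 7 (sole candidate).
r7c6 = 2 (sole candidate).
r8c4 = 6 (sole candidate).
r2c5 = 6 (sole candidate).
r2c6 = 9 (sole candidate).
r4c5 = 4 (sole candidate).
r4c6 = 3 (sole candidate).
r6c1 = 1 (sole candidate).
r6c2 = 3 (sole candidate).
r6c8 = 5 (sole candidate).
r7c4 = 8 (sole candidate).
r7c5 = 7 (sole candidate).
r8c5 = 5 (sole candidate).
r7c2 = 6 (sole candidate).
r7c3 = 9 (sole candidate).
r7c8 = 3 (sole candidate).
r9c3 = 1: row 9 has {3,7,8,9}; col 3 has {2,4,5,8,9}; box has {3,4,6,8,9} → only 1 remains.
r9c6 = 4: row 9 has {1,3,7,8,9}; col 6 has {2,3,5,6,7,8,9}; box has {2,3,5,6,7,8,9} → only 4 remains.
r4c2 = 7 (sole candidate).
r5c2 = 4 (sole candidate).
r5c8 = 6 (sole candidate).
r8c2 = 2 (sole candidate).
r8c3 = 7 (sole candidate).
r8c6 = 1 (sole candidate).
r8c8 = 4 (sole candidate).
r9c2 = 5: row 9 has {1,3,4,7,8,9}; col 2 has {2,3,4,6,7,8,9}; box has {1,2,3,4,6,7,8,9} → only 5 remains.
r9c8 = 2: row 9 has {1,3,4,5,7,8,9}; col 8 has {3,4,5,6,7,9}; box has {1,3,4,5,7,8} → only 2 remains.
r9c9 = 6: row 9 has {1,2,3,4,5,7,8,9}; col 9 has {4,5,8}; box has {1,2,3,4,5,7,8} → only 6 remains.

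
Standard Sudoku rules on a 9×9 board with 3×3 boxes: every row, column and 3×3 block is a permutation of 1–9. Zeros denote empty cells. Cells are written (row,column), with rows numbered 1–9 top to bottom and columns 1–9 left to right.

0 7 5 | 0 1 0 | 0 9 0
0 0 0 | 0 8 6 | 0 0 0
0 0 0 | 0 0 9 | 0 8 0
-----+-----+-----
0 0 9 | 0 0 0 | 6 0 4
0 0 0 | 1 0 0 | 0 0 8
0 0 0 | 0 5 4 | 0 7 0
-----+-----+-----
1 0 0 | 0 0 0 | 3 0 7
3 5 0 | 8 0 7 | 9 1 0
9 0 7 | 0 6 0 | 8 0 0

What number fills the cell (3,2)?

(1,1) = 8 (hidden single in row 1).
(1,9) = 6 (hidden single in row 1).
(8,9) = 2 (sole candidate).
(9,9) = 5 (sole candidate).
(8,5) = 4 (sole candidate).
(9,8) = 4 (sole candidate).
(7,8) = 6 (sole candidate).
(8,3) = 6 (sole candidate).
(9,2) = 2 (sole candidate).
(9,4) = 3 (sole candidate).
(9,6) = 1 (sole candidate).
(1,6) = 3 (hidden single in row 1).
(5,6) = 2 (sole candidate).
(5,7) = 5 (sole candidate).
(5,8) = 3 (sole candidate).
(7,6) = 5 (sole candidate).
(4,4) = 7 (sole candidate).
(4,5) = 3 (sole candidate).
(4,6) = 8 (sole candidate).
(4,8) = 2 (sole candidate).
(5,3) = 4 (sole candidate).
(5,5) = 9 (sole candidate).
(6,4) = 6 (sole candidate).
(6,7) = 1 (sole candidate).
(6,9) = 9 (sole candidate).
(7,3) = 8 (sole candidate).
(7,5) = 2 (sole candidate).
(2,8) = 5 (sole candidate).
(3,5) = 7 (sole candidate).
(4,1) = 5 (sole candidate).
(4,2) = 1 (sole candidate).
(5,2) = 6 (sole candidate).
(6,1) = 2 (sole candidate).
(6,3) = 3 (sole candidate).
(7,2) = 4 (sole candidate).
(7,4) = 9 (sole candidate).
(2,1) = 4 (sole candidate).
(2,4) = 2 (sole candidate).
(2,7) = 7 (sole candidate).
(3,1) = 6 (sole candidate).
(3,2) = 3: row 3 has {6,7,8,9}; col 2 has {1,2,4,5,6,7}; box has {4,5,6,7,8} → only 3 remains.

3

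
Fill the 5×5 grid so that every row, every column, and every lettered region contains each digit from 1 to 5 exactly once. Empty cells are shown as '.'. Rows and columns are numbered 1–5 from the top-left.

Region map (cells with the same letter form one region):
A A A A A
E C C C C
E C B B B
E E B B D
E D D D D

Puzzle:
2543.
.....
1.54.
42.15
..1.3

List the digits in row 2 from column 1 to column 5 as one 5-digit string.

R1C5 = 1 (sole candidate).
R3C2 = 3 (sole candidate).
R3C5 = 2 (sole candidate).
R4C3 = 3 (sole candidate).
R5C1 = 5 (sole candidate).
R5C2 = 4 (sole candidate).
R5C4 = 2 (sole candidate).
R2C1 = 3: row 2 has {}; col 1 has {1,2,4,5}; region has {1,2,4,5} → only 3 remains.
R2C2 = 1: row 2 has {3}; col 2 has {2,3,4,5}; region has {3} → only 1 remains.
R2C3 = 2: row 2 has {1,3}; col 3 has {1,3,4,5}; region has {1,3} → only 2 remains.
R2C4 = 5: row 2 has {1,2,3}; col 4 has {1,2,3,4}; region has {1,2,3} → only 5 remains.
R2C5 = 4: row 2 has {1,2,3,5}; col 5 has {1,2,3,5}; region has {1,2,3,5} → only 4 remains.

31254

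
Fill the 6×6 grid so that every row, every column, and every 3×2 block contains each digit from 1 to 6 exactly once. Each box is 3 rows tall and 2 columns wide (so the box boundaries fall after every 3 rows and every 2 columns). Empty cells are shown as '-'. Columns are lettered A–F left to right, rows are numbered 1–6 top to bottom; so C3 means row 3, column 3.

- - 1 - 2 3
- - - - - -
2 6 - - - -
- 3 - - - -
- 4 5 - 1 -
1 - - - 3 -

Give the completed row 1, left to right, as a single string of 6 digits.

B1 = 5: row 1 has {1,2,3}; col 2 has {3,4,6}; box has {2,6} → only 5 remains.
B2 = 1: row 2 has {}; col 2 has {3,4,5,6}; box has {2,5,6} → only 1 remains.
A5 = 6: row 5 has {1,4,5}; col 1 has {1,2}; box has {1,3,4} → only 6 remains.
F5 = 2: row 5 has {1,4,5,6}; col 6 has {3}; box has {1,3} → only 2 remains.
B6 = 2: row 6 has {1,3}; col 2 has {1,3,4,5,6}; box has {1,3,4,6} → only 2 remains.
A1 = 4: row 1 has {1,2,3,5}; col 1 has {1,2,6}; box has {1,2,5,6} → only 4 remains.
D1 = 6: row 1 has {1,2,3,4,5}; col 4 has {}; box has {1} → only 6 remains.

451623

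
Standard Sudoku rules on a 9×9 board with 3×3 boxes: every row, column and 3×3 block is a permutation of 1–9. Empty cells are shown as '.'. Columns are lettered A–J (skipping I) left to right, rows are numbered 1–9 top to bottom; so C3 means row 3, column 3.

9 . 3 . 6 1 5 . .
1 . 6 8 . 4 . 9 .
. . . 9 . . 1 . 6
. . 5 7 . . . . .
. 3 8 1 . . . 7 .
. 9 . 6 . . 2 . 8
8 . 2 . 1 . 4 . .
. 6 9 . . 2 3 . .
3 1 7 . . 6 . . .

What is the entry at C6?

D1 = 2: row 1 has {1,3,5,6,9}; col 4 has {1,6,7,8,9}; box has {1,4,6,8,9} → only 2 remains.
G2 = 7: row 2 has {1,4,6,8,9}; col 7 has {1,2,3,4,5}; box has {1,5,6,9} → only 7 remains.
C3 = 4: row 3 has {1,6,9}; col 3 has {2,3,5,6,7,8,9}; box has {1,3,6,9} → only 4 remains.
C6 = 1: row 6 has {2,6,8,9}; col 3 has {2,3,4,5,6,7,8,9}; box has {3,5,8,9} → only 1 remains.

1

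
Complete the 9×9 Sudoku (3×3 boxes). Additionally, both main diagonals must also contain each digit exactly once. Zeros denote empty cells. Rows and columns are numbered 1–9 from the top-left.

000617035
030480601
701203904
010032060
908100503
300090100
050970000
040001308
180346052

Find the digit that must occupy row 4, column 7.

row 2, column 8 = 7: row 2 has {1,3,4,6,8}; col 8 has {3,5,6}; box has {1,3,4,5,6,9}; anti-diagonal has {1,2,4,5,9} → only 7 remains.
row 3, column 2 = 6: row 3 has {1,2,3,4,7,9}; col 2 has {1,3,4,5,8}; box has {1,3,7} → only 6 remains.
row 3, column 5 = 5: row 3 has {1,2,3,4,6,7,9}; col 5 has {1,3,4,7,8,9}; box has {1,2,3,4,6,7,8} → only 5 remains.
row 3, column 8 = 8: row 3 has {1,2,3,4,5,6,7,9}; col 8 has {3,5,6,7}; box has {1,3,4,5,6,7,9} → only 8 remains.
row 5, column 5 = 6: row 5 has {1,3,5,8,9}; col 5 has {1,3,4,5,7,8,9}; box has {1,2,3,9}; main diagonal has {1,2,3}; anti-diagonal has {1,2,4,5,7,9} → only 6 remains.
row 5, column 6 = 4: row 5 has {1,3,5,6,8,9}; col 6 has {1,2,3,6,7}; box has {1,2,3,6,9} → only 4 remains.
row 5, column 8 = 2: row 5 has {1,3,4,5,6,8,9}; col 8 has {3,5,6,7,8}; box has {1,3,5,6} → only 2 remains.
row 6, column 4 = 8: row 6 has {1,3,9}; col 4 has {1,2,3,4,6,9}; box has {1,2,3,4,6,9}; anti-diagonal has {1,2,4,5,6,7,9} → only 8 remains.
row 6, column 6 = 5: row 6 has {1,3,8,9}; col 6 has {1,2,3,4,6,7}; box has {1,2,3,4,6,8,9}; main diagonal has {1,2,3,6} → only 5 remains.
row 6, column 8 = 4: row 6 has {1,3,5,8,9}; col 8 has {2,3,5,6,7,8}; box has {1,2,3,5,6} → only 4 remains.
row 6, column 9 = 7: row 6 has {1,3,4,5,8,9}; col 9 has {1,2,3,4,5,8}; box has {1,2,3,4,5,6} → only 7 remains.
row 7, column 3 = 3: row 7 has {5,7,9}; col 3 has {1,8}; box has {1,4,5,8}; anti-diagonal has {1,2,4,5,6,7,8,9} → only 3 remains.
row 7, column 6 = 8: row 7 has {3,5,7,9}; col 6 has {1,2,3,4,5,6,7}; box has {1,3,4,6,7,9} → only 8 remains.
row 7, column 7 = 4: row 7 has {3,5,7,8,9}; col 7 has {1,3,5,6,9}; box has {2,3,5,8}; main diagonal has {1,2,3,5,6} → only 4 remains.
row 7, column 8 = 1: row 7 has {3,4,5,7,8,9}; col 8 has {2,3,4,5,6,7,8}; box has {2,3,4,5,8} → only 1 remains.
row 7, column 9 = 6: row 7 has {1,3,4,5,7,8,9}; col 9 has {1,2,3,4,5,7,8}; box has {1,2,3,4,5,8} → only 6 remains.
row 8, column 4 = 5: row 8 has {1,3,4,8}; col 4 has {1,2,3,4,6,8,9}; box has {1,3,4,6,7,8,9} → only 5 remains.
row 8, column 5 = 2: row 8 has {1,3,4,5,8}; col 5 has {1,3,4,5,6,7,8,9}; box has {1,3,4,5,6,7,8,9} → only 2 remains.
row 8, column 8 = 9: row 8 has {1,2,3,4,5,8}; col 8 has {1,2,3,4,5,6,7,8}; box has {1,2,3,4,5,6,8}; main diagonal has {1,2,3,4,5,6} → only 9 remains.
row 9, column 7 = 7: row 9 has {1,2,3,4,5,6,8}; col 7 has {1,3,4,5,6,9}; box has {1,2,3,4,5,6,8,9} → only 7 remains.
row 1, column 1 = 8: row 1 has {1,3,5,6,7}; col 1 has {1,3,7,9}; box has {1,3,6,7}; main diagonal has {1,2,3,4,5,6,9} → only 8 remains.
row 1, column 7 = 2: row 1 has {1,3,5,6,7,8}; col 7 has {1,3,4,5,6,7,9}; box has {1,3,4,5,6,7,8,9} → only 2 remains.
row 2, column 6 = 9: row 2 has {1,3,4,6,7,8}; col 6 has {1,2,3,4,5,6,7,8}; box has {1,2,3,4,5,6,7,8} → only 9 remains.
row 4, column 4 = 7: row 4 has {1,2,3,6}; col 4 has {1,2,3,4,5,6,8,9}; box has {1,2,3,4,5,6,8,9}; main diagonal has {1,2,3,4,5,6,8,9} → only 7 remains.
row 4, column 7 = 8: row 4 has {1,2,3,6,7}; col 7 has {1,2,3,4,5,6,7,9}; box has {1,2,3,4,5,6,7} → only 8 remains.

8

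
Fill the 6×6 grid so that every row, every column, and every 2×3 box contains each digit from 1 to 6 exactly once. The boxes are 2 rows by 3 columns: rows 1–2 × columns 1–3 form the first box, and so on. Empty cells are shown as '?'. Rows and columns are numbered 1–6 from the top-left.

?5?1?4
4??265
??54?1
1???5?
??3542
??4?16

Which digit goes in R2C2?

R1C5 = 3: row 1 has {1,4,5}; col 5 has {1,4,5,6}; box has {1,2,4,5,6} → only 3 remains.
R2C3 = 1: row 2 has {2,4,5,6}; col 3 has {3,4,5}; box has {4,5} → only 1 remains.
R3C5 = 2: row 3 has {1,4,5}; col 5 has {1,3,4,5,6}; box has {1,4,5} → only 2 remains.
R4C6 = 3: row 4 has {1,5}; col 6 has {1,2,4,5,6}; box has {1,2,4,5} → only 3 remains.
R5C1 = 6: row 5 has {2,3,4,5}; col 1 has {1,4}; box has {3,4} → only 6 remains.
R5C2 = 1: row 5 has {2,3,4,5,6}; col 2 has {5}; box has {3,4,6} → only 1 remains.
R6C2 = 2: row 6 has {1,4,6}; col 2 has {1,5}; box has {1,3,4,6} → only 2 remains.
R6C4 = 3: row 6 has {1,2,4,6}; col 4 has {1,2,4,5}; box has {1,2,4,5,6} → only 3 remains.
R1C1 = 2: row 1 has {1,3,4,5}; col 1 has {1,4,6}; box has {1,4,5} → only 2 remains.
R1C3 = 6: row 1 has {1,2,3,4,5}; col 3 has {1,3,4,5}; box has {1,2,4,5} → only 6 remains.
R2C2 = 3: row 2 has {1,2,4,5,6}; col 2 has {1,2,5}; box has {1,2,4,5,6} → only 3 remains.

3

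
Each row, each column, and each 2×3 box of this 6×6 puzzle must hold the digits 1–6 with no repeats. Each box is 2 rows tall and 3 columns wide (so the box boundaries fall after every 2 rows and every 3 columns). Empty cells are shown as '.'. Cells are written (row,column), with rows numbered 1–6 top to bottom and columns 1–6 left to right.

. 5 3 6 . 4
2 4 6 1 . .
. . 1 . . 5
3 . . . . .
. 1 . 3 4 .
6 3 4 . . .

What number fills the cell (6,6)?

(1,1) = 1: row 1 has {3,4,5,6}; col 1 has {2,3,6}; box has {2,3,4,5,6} → only 1 remains.
(1,5) = 2: row 1 has {1,3,4,5,6}; col 5 has {4}; box has {1,4,6} → only 2 remains.
(2,6) = 3: row 2 has {1,2,4,6}; col 6 has {4,5}; box has {1,2,4,6} → only 3 remains.
(3,1) = 4: row 3 has {1,5}; col 1 has {1,2,3,6}; box has {1,3} → only 4 remains.
(3,4) = 2: row 3 has {1,4,5}; col 4 has {1,3,6}; box has {5} → only 2 remains.
(4,4) = 4: row 4 has {3}; col 4 has {1,2,3,6}; box has {2,5} → only 4 remains.
(5,1) = 5: row 5 has {1,3,4}; col 1 has {1,2,3,4,6}; box has {1,3,4,6} → only 5 remains.
(5,3) = 2: row 5 has {1,3,4,5}; col 3 has {1,3,4,6}; box has {1,3,4,5,6} → only 2 remains.
(5,6) = 6: row 5 has {1,2,3,4,5}; col 6 has {3,4,5}; box has {3,4} → only 6 remains.
(6,4) = 5: row 6 has {3,4,6}; col 4 has {1,2,3,4,6}; box has {3,4,6} → only 5 remains.
(6,5) = 1: row 6 has {3,4,5,6}; col 5 has {2,4}; box has {3,4,5,6} → only 1 remains.
(6,6) = 2: row 6 has {1,3,4,5,6}; col 6 has {3,4,5,6}; box has {1,3,4,5,6} → only 2 remains.

2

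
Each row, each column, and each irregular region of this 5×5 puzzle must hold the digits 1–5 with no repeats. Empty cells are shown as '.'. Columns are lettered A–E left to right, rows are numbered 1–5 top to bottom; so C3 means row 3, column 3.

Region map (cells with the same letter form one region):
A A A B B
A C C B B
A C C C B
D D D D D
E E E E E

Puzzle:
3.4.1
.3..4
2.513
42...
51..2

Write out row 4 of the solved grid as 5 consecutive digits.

B1 = 5: row 1 has {1,3,4}; col 2 has {1,2,3}; region has {2,3,4} → only 5 remains.
D1 = 2: row 1 has {1,3,4,5}; col 4 has {1}; region has {1,3,4} → only 2 remains.
A2 = 1: row 2 has {3,4}; col 1 has {2,3,4,5}; region has {2,3,4,5} → only 1 remains.
C2 = 2: row 2 has {1,3,4}; col 3 has {4,5}; region has {1,3,5} → only 2 remains.
D2 = 5: row 2 has {1,2,3,4}; col 4 has {1,2}; region has {1,2,3,4} → only 5 remains.
B3 = 4: row 3 has {1,2,3,5}; col 2 has {1,2,3,5}; region has {1,2,3,5} → only 4 remains.
D4 = 3: row 4 has {2,4}; col 4 has {1,2,5}; region has {2,4} → only 3 remains.
E4 = 5: row 4 has {2,3,4}; col 5 has {1,2,3,4}; region has {2,3,4} → only 5 remains.
C5 = 3: row 5 has {1,2,5}; col 3 has {2,4,5}; region has {1,2,5} → only 3 remains.
D5 = 4: row 5 has {1,2,3,5}; col 4 has {1,2,3,5}; region has {1,2,3,5} → only 4 remains.
C4 = 1: row 4 has {2,3,4,5}; col 3 has {2,3,4,5}; region has {2,3,4,5} → only 1 remains.

42135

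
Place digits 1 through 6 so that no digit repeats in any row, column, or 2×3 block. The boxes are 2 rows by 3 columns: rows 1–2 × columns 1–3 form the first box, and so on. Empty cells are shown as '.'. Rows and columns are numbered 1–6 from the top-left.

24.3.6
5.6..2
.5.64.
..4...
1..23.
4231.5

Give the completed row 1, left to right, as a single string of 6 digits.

row 1, column 3 = 1: row 1 has {2,3,4,6}; col 3 has {3,4,6}; box has {2,4,5,6} → only 1 remains.
row 1, column 5 = 5: row 1 has {1,2,3,4,6}; col 5 has {3,4}; box has {2,3,6} → only 5 remains.

241356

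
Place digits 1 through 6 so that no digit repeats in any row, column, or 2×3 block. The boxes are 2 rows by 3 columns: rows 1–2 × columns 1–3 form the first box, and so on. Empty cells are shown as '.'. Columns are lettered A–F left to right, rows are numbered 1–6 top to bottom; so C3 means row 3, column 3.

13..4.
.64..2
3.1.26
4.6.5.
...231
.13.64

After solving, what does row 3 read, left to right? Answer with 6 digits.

351426

F1 = 5 (sole candidate).
A2 = 5 (sole candidate).
E2 = 1 (sole candidate).
B3 = 5: row 3 has {1,2,3,6}; col 2 has {1,3,6}; box has {1,3,4,6} → only 5 remains.
D3 = 4: row 3 has {1,2,3,5,6}; col 4 has {2}; box has {2,5,6} → only 4 remains.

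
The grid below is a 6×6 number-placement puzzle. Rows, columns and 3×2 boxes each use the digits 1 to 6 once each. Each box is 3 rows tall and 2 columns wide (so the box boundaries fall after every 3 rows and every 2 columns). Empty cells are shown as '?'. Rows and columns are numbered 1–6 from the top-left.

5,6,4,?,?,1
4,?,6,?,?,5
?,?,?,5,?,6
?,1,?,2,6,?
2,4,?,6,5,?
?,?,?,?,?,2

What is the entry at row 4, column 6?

4

row 1, column 4 = 3: row 1 has {1,4,5,6}; col 4 has {2,5,6}; box has {4,5,6} → only 3 remains.
row 1, column 5 = 2: row 1 has {1,3,4,5,6}; col 5 has {5,6}; box has {1,5,6} → only 2 remains.
row 2, column 4 = 1: row 2 has {4,5,6}; col 4 has {2,3,5,6}; box has {3,4,5,6} → only 1 remains.
row 2, column 5 = 3: row 2 has {1,4,5,6}; col 5 has {2,5,6}; box has {1,2,5,6} → only 3 remains.
row 3, column 3 = 2: row 3 has {5,6}; col 3 has {4,6}; box has {1,3,4,5,6} → only 2 remains.
row 3, column 5 = 4: row 3 has {2,5,6}; col 5 has {2,3,5,6}; box has {1,2,3,5,6} → only 4 remains.
row 4, column 1 = 3: row 4 has {1,2,6}; col 1 has {2,4,5}; box has {1,2,4} → only 3 remains.
row 4, column 3 = 5: row 4 has {1,2,3,6}; col 3 has {2,4,6}; box has {2,6} → only 5 remains.
row 4, column 6 = 4: row 4 has {1,2,3,5,6}; col 6 has {1,2,5,6}; box has {2,5,6} → only 4 remains.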